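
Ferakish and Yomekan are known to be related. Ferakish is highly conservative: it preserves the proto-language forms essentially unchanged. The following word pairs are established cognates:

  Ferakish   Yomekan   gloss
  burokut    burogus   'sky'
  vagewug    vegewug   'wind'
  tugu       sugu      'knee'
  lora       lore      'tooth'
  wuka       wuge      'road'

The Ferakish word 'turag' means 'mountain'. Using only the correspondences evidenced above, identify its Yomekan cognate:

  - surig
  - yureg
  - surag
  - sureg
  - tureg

sureg

tugu ~ sugu — Ferakish t corresponds to Yomekan s word-initially before a back vowel.
vagewug ~ vegewug — Ferakish a corresponds to Yomekan e after a consonant, before a consonant other than r, m, n, p, b, f, v.
Applying these to Ferakish 'turag':
  turag → surag   (t→s word-initially before a back vowel)
  surag → sureg   (a→e after a consonant, before a consonant other than r, m, n, p, b, f, v)
So the Yomekan cognate is 'sureg'.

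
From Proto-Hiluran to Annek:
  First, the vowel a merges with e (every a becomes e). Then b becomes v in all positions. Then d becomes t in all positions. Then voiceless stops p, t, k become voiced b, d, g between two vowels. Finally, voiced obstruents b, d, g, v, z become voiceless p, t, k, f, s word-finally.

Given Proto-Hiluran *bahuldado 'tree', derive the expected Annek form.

vehultedo

Annek: *bahuldado > behuldedo > vehuldedo > vehulteto > vehultedo  (by vowel merger, unconditioned shift, unconditioned shift, intervocalic voicing)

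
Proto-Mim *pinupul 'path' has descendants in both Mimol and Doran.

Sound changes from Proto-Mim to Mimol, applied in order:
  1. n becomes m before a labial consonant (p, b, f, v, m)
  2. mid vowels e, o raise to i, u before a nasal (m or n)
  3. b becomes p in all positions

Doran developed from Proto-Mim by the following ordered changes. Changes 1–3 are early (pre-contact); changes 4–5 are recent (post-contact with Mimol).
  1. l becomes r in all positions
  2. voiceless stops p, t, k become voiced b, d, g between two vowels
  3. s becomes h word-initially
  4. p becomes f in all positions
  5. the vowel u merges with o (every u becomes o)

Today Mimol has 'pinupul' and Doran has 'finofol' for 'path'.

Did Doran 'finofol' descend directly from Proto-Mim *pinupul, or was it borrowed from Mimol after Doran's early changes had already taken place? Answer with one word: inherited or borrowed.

borrowed

If inherited, *pinupul would pass through all of Doran's changes:
Doran: start from *pinupul.
  rule 1 (unconditioned shift): pinupul → pinupur
  rule 2 (intervocalic voicing): pinupur → pinubur
  rule 3: no change — pinubur
  rule 4 (unconditioned shift): pinubur → finubur
  rule 5 (vowel merger): finubur → finobor
  ⇒ Doran finobor
If borrowed from Mimol 'pinupul' after the early changes, it would undergo only the recent ones:
  rule 4 (unconditioned shift): pinupul → finuful
  rule 5 (vowel merger): finuful → finofol
  ⇒ as a loan: finofol
Doran 'finofol' matches the loan outcome 'finofol', not the inherited 'finobor' — it skipped the early Doran changes, so it was borrowed from Mimol.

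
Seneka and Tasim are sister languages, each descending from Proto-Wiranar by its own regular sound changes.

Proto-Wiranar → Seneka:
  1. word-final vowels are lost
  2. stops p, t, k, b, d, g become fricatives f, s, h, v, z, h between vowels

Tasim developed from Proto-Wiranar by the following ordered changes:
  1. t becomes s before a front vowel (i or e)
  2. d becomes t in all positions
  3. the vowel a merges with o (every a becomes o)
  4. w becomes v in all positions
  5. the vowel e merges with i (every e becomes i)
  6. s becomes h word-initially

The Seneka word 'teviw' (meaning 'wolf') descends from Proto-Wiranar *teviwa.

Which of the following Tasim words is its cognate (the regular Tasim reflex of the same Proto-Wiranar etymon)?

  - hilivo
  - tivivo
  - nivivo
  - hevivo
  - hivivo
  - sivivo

hivivo

Tasim: *teviwa > seviwa > seviwo > sevivo > sivivo > hivivo  (by palatalisation, vowel merger, unconditioned shift, vowel merger, debuccalisation)
Among the options, 'hivivo' alone shows every Tasim change applied in order.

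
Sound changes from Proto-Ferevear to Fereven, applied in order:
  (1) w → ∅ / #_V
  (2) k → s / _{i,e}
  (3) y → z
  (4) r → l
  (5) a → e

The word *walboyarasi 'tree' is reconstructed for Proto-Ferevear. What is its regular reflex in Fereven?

Fereven: start from *walboyarasi.
  rule 1 (glide loss): walboyarasi → alboyarasi
  rule 2: no change — alboyarasi
  rule 3 (unconditioned shift): alboyarasi → albozarasi
  rule 4 (unconditioned shift): albozarasi → albozalasi
  rule 5 (vowel merger): albozalasi → elbozelesi
  ⇒ Fereven elbozelesi

elbozelesi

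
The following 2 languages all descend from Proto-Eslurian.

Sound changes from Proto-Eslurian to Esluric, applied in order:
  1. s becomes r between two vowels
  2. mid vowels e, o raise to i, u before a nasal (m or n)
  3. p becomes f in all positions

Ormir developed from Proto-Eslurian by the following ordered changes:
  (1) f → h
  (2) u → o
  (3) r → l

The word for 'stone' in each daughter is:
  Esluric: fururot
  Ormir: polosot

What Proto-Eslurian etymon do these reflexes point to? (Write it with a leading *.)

*purusot

Position 2: Esluric has u, Ormir has o. Taking the neighbouring segments as reconstructed: Esluric u can only go back to *u; Ormir o could go back to *o or *u — the one source consistent with every daughter is *u.
Position 3: Esluric has r, Ormir has l. Taking the neighbouring segments as reconstructed: Esluric r could go back to *s or *r; Ormir l could go back to *l or *r — the one source consistent with every daughter is *r.
Verify the candidate proto-form against each daughter:
Esluric: start from *purusot.
  rule 1 (rhotacism): purusot → pururot
  rule 2: no change — pururot
  rule 3 (unconditioned shift): pururot → fururot
  ⇒ Esluric fururot
Ormir: start from *purusot.
  rule 1: no change — purusot
  rule 2 (vowel merger): purusot → porosot
  rule 3 (unconditioned shift): porosot → polosot
  ⇒ Ormir polosot
*purusot is the unique common source.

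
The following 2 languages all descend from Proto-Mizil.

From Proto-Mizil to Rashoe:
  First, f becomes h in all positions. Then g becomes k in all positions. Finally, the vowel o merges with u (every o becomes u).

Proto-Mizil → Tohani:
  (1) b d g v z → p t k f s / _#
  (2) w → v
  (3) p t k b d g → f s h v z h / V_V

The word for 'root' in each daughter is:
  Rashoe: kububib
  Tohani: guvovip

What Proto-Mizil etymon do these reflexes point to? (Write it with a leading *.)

Position 5: Rashoe has b, Tohani has v. Rashoe preserves b here (none of its changes turn any other segment into b), so the proto-segment is *b.
Position 3: Rashoe has b, Tohani has v. Rashoe preserves b here (none of its changes turn any other segment into b), so the proto-segment is *b.
Position 1: Rashoe has k, Tohani has g. Tohani preserves g here (none of its changes turn any other segment into g), so the proto-segment is *g.
This points to *gubobib. Verify forward in each daughter:
Rashoe: *gubobib > kubobib > kububib  (by unconditioned shift, vowel merger)
Tohani: *gubobib > gubobip > guvovip  (by final devoicing, intervocalic lenition)
Only *gubobib yields all of Rashoe kububib, Tohani guvovip.

*gubobib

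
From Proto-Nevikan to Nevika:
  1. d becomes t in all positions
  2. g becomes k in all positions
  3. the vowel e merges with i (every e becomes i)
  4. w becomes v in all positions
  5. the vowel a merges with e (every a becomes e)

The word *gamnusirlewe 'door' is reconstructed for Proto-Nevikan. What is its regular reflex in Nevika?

Nevika: *gamnusirlewe > kamnusirlewe > kamnusirliwi > kamnusirlivi > kemnusirlivi  (by unconditioned shift, vowel merger, unconditioned shift, vowel merger)

kemnusirlivi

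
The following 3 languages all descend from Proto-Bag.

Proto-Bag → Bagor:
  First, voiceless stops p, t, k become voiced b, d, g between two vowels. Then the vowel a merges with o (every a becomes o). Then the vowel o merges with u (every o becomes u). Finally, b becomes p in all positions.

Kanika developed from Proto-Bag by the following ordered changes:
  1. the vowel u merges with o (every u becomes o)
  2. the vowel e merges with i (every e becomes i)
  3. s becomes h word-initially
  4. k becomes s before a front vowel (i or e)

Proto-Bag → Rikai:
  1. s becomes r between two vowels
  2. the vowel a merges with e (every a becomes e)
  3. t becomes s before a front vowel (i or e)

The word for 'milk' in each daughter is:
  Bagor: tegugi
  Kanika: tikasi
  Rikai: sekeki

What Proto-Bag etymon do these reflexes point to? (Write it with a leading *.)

*tekaki

Position 2: Bagor has e, Kanika has i, Rikai has e. Bagor preserves e here (none of its changes turn any other segment into e), so the proto-segment is *e.
Position 5: Bagor has g, Kanika has s, Rikai has k. Rikai preserves k here (none of its changes turn any other segment into k), so the proto-segment is *k.
Position 3: Bagor has g, Kanika has k, Rikai has k. Kanika preserves k here (none of its changes turn any other segment into k), so the proto-segment is *k.
Continuing position by position gives *tekaki; check it forward:
Bagor: *tekaki
  tekaki → tegagi   [intervocalic voicing]
  tegagi → tegogi   [vowel merger]
  tegogi → tegugi   [vowel merger]
  tegugi (rule 4 does not apply)
  giving Bagor tegugi.
Kanika: start from *tekaki.
  rule 1: no change — tekaki
  rule 2 (vowel merger): tekaki → tikaki
  rule 3: no change — tikaki
  rule 4 (palatalisation): tikaki → tikasi
  ⇒ Kanika tikasi
Rikai: *tekaki
  tekaki (rule 1 does not apply)
  tekaki → tekeki   [vowel merger]
  tekeki → sekeki   [palatalisation]
  giving Rikai sekeki.
*tekaki is the unique common source.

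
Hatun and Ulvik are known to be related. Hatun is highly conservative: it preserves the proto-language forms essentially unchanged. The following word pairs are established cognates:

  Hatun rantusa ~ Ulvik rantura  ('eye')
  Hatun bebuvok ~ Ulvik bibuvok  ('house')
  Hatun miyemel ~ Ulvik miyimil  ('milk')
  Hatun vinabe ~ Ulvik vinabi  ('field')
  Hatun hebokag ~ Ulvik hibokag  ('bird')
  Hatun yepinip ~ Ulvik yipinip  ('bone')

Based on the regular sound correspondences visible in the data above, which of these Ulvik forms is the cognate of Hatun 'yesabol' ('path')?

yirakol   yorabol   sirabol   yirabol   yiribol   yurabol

miyemel ~ miyimil — Hatun e corresponds to Ulvik i after a consonant, before a consonant other than r, m, n, p, b, f, v.
rantusa ~ rantura — Hatun s corresponds to Ulvik r between vowels (before a back vowel).
Applying these to Hatun 'yesabol':
  yesabol → yisabol   (e→i after a consonant, before a consonant other than r, m, n, p, b, f, v)
  yisabol → yirabol   (s→r between vowels (before a back vowel))
So the Ulvik cognate is 'yirabol'.

yirabol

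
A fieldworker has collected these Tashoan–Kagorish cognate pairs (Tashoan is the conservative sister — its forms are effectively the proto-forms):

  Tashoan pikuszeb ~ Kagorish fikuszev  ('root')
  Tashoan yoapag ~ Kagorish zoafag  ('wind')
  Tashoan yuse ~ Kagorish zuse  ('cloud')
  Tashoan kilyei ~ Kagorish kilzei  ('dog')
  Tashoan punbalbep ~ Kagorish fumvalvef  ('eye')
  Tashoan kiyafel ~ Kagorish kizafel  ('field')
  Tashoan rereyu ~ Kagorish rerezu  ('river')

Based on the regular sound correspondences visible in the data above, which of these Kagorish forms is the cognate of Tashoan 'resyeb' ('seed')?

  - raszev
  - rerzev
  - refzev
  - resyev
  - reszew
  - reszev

kilyei ~ kilzei — Tashoan y corresponds to Kagorish z after a consonant, before a front vowel.
pikuszeb ~ fikuszev — Tashoan b corresponds to Kagorish v word-finally.
Applying these to Tashoan 'resyeb':
  resyeb → reszeb   (y→z after a consonant, before a front vowel)
  reszeb → reszev   (b→v word-finally)
So the Kagorish cognate is 'reszev'.

reszev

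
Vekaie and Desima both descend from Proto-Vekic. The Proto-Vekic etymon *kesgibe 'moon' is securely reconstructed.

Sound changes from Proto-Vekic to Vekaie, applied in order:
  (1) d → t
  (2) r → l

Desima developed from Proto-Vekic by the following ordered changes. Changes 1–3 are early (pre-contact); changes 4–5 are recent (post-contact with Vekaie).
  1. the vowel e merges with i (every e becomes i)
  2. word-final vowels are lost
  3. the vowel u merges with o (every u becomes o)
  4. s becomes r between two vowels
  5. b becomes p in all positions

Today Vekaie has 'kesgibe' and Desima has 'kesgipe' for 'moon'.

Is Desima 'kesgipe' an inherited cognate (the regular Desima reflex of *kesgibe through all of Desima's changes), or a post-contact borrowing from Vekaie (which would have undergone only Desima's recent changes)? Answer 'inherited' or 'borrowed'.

borrowed

If inherited, *kesgibe would pass through all of Desima's changes:
Desima: *kesgibe > kisgibi > kisgib > kisgip  (by vowel merger, apocope, unconditioned shift)
If borrowed from Vekaie 'kesgibe' after the early changes, it would undergo only the recent ones:
  rule 4 (rhotacism): no change (kesgibe)
  rule 5 (unconditioned shift): kesgibe → kesgipe
  ⇒ as a loan: kesgipe
Desima 'kesgipe' matches the loan outcome 'kesgipe', not the inherited 'kisgip' — it skipped the early Desima changes, so it was borrowed from Vekaie.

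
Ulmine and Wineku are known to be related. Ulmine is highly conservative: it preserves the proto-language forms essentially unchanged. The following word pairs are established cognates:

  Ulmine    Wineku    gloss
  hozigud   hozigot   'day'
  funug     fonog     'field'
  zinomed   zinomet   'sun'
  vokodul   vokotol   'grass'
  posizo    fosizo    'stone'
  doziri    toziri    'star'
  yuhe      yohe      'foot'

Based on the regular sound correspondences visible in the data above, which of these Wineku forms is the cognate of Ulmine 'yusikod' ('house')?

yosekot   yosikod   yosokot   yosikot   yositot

hozigud ~ hozigot, funug ~ fonog — Ulmine u corresponds to Wineku o after a consonant, before a consonant other than r, m, n, p, b, f, v.
hozigud ~ hozigot, zinomed ~ zinomet — Ulmine d corresponds to Wineku t word-finally.
Applying these to Ulmine 'yusikod':
  yusikod → yosikod   (u→o after a consonant, before a consonant other than r, m, n, p, b, f, v)
  yosikod → yosikot   (d→t word-finally)
So the Wineku cognate is 'yosikot'.

yosikot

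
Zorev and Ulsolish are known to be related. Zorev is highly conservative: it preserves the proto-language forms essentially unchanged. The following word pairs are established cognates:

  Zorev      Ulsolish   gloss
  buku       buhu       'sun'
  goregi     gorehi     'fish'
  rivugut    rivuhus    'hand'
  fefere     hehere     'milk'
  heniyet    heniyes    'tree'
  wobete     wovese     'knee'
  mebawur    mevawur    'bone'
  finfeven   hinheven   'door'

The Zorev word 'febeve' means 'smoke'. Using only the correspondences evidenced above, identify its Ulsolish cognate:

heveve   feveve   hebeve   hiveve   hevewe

fefere ~ hehere — Zorev f corresponds to Ulsolish h word-initially before a front vowel.
wobete ~ wovese — Zorev b corresponds to Ulsolish v between vowels (before a front vowel).
Applying these to Zorev 'febeve':
  febeve → hebeve   (f→h word-initially before a front vowel)
  hebeve → heveve   (b→v between vowels (before a front vowel))
So the Ulsolish cognate is 'heveve'.

heveve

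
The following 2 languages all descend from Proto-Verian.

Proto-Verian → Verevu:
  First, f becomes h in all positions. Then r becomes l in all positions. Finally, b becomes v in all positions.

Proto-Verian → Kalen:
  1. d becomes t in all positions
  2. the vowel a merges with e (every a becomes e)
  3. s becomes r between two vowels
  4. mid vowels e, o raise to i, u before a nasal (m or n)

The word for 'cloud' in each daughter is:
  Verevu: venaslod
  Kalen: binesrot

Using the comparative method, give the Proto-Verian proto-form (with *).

Position 8: Verevu has d, Kalen has t. Verevu preserves d here (none of its changes turn any other segment into d), so the proto-segment is *d.
Position 1: Verevu has v, Kalen has b. Kalen preserves b here (none of its changes turn any other segment into b), so the proto-segment is *b.
Position 4: Verevu has a, Kalen has e. Verevu preserves a here (none of its changes turn any other segment into a), so the proto-segment is *a.
Verify the candidate proto-form against each daughter:
Verevu: *benasrod > benaslod > venaslod  (by unconditioned shift, unconditioned shift)
Kalen: *benasrod
  benasrod → benasrot   [unconditioned shift]
  benasrot → benesrot   [vowel merger]
  benesrot (rule 3 does not apply)
  benesrot → binesrot   [pre-nasal raising]
  giving Kalen binesrot.
Only *benasrod yields all of Verevu venaslod, Kalen binesrot.

*benasrod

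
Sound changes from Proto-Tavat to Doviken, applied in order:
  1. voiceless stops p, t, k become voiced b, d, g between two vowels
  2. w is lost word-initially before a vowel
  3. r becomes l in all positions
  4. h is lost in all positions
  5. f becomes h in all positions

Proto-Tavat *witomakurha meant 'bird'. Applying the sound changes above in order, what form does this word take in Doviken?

idomagula

Doviken: *witomakurha
  witomakurha → widomagurha   [intervocalic voicing]
  widomagurha → idomagurha   [glide loss]
  idomagurha → idomagulha   [unconditioned shift]
  idomagulha → idomagula   [h-loss]
  idomagula (rule 5 does not apply)
  giving Doviken idomagula.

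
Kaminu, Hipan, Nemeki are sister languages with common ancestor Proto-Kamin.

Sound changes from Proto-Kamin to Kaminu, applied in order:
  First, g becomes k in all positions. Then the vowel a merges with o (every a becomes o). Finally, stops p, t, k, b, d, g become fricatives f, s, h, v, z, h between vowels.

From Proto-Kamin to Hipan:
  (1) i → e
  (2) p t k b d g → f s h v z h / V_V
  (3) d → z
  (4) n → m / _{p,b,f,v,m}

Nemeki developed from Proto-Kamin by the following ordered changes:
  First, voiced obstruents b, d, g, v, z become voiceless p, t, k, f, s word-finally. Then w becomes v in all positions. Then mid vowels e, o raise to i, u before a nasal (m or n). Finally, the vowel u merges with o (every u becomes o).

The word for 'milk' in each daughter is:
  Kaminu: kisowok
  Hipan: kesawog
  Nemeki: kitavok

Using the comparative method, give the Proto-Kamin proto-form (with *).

Position 2: Kaminu has i, Hipan has e, Nemeki has i. Kaminu preserves i here (none of its changes turn any other segment into i), so the proto-segment is *i.
Position 7: Kaminu has k, Hipan has g, Nemeki has k. Hipan preserves g here (none of its changes turn any other segment into g), so the proto-segment is *g.
Position 4: Kaminu has o, Hipan has a, Nemeki has a. Hipan preserves a here (none of its changes turn any other segment into a), so the proto-segment is *a.
This points to *kitawog. Verify forward in each daughter:
Kaminu: *kitawog > kitawok > kitowok > kisowok  (by unconditioned shift, vowel merger, intervocalic lenition)
Hipan: *kitawog > ketawog > kesawog  (by vowel merger, intervocalic lenition)
Nemeki: *kitawog > kitawok > kitavok  (by final devoicing, unconditioned shift)
*kitawog is the unique common source.

*kitawog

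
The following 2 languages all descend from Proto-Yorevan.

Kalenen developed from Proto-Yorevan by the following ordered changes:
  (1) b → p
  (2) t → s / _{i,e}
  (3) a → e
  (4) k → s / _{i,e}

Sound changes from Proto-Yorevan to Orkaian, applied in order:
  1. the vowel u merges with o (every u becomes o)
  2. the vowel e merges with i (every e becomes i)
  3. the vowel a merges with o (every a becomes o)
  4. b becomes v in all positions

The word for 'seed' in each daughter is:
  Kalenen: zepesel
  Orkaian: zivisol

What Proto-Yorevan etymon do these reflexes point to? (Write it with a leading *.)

Position 4: Kalenen has e, Orkaian has i. Taking the neighbouring segments as reconstructed: Kalenen e could go back to *a or *e; Orkaian i could go back to *e or *i — the one source consistent with every daughter is *e.
Position 3: Kalenen has p, Orkaian has v. Taking the neighbouring segments as reconstructed: Kalenen p could go back to *p or *b; Orkaian v could go back to *b or *v — the one source consistent with every daughter is *b.
Position 6: Kalenen has e, Orkaian has o. Taking the neighbouring segments as reconstructed: Kalenen e could go back to *a or *e; Orkaian o could go back to *a or *o or *u — the one source consistent with every daughter is *a.
This points to *zebesal. Verify forward in each daughter:
Kalenen: *zebesal > zepesal > zepesel  (by unconditioned shift, vowel merger)
Orkaian: *zebesal > zibisal > zibisol > zivisol  (by vowel merger, vowel merger, unconditioned shift)
No other proto-form is consistent with every reflex, so the reconstruction is *zebesal.

*zebesal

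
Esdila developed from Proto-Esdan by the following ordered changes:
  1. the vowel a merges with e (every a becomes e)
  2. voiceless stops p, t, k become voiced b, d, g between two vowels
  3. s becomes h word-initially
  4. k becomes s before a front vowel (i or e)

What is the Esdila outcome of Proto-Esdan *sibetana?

hibedene

Esdila: *sibetana
  sibetana → sibetene   [vowel merger]
  sibetene → sibedene   [intervocalic voicing]
  sibedene → hibedene   [debuccalisation]
  hibedene (rule 4 does not apply)
  giving Esdila hibedene.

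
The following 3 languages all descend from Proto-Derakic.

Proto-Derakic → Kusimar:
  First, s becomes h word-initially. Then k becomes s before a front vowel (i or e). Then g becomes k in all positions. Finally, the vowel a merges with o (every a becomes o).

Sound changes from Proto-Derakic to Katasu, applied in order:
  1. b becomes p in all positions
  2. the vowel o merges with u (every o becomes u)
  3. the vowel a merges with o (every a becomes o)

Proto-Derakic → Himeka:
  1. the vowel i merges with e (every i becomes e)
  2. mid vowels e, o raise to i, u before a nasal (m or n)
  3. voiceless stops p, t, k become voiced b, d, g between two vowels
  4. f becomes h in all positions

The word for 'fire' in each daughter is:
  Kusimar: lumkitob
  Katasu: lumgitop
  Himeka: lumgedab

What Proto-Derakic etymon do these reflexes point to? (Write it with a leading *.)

*lumgitab

Position 7: Kusimar has o, Katasu has o, Himeka has a. Himeka preserves a here (none of its changes turn any other segment into a), so the proto-segment is *a.
Position 8: Kusimar has b, Katasu has p, Himeka has b. Kusimar preserves b here (none of its changes turn any other segment into b), so the proto-segment is *b.
This points to *lumgitab. Verify forward in each daughter:
Kusimar: start from *lumgitab.
  rule 1: no change — lumgitab
  rule 2: no change — lumgitab
  rule 3 (unconditioned shift): lumgitab → lumkitab
  rule 4 (vowel merger): lumkitab → lumkitob
  ⇒ Kusimar lumkitob
Katasu: start from *lumgitab.
  rule 1 (unconditioned shift): lumgitab → lumgitap
  rule 2: no change — lumgitap
  rule 3 (vowel merger): lumgitap → lumgitop
  ⇒ Katasu lumgitop
Himeka: *lumgitab
  lumgitab → lumgetab   [vowel merger]
  lumgetab (rule 2 does not apply)
  lumgetab → lumgedab   [intervocalic voicing]
  lumgedab (rule 4 does not apply)
  giving Himeka lumgedab.
No other proto-form is consistent with every reflex, so the reconstruction is *lumgitab.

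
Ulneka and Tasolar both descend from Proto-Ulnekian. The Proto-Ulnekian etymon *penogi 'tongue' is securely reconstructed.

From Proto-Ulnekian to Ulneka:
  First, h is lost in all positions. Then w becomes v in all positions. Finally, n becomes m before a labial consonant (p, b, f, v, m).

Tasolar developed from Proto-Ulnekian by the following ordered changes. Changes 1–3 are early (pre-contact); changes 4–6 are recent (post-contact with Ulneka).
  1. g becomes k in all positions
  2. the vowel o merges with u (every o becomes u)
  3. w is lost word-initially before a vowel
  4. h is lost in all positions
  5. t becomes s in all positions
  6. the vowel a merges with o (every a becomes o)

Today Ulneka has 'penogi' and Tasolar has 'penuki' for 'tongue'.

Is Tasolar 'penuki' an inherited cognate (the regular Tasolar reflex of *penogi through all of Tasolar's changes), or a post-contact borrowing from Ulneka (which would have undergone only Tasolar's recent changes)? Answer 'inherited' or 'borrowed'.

If inherited, *penogi would pass through all of Tasolar's changes:
Tasolar: *penogi
  penogi → penoki   [unconditioned shift]
  penoki → penuki   [vowel merger]
  penuki (rule 3 does not apply)
  penuki (rule 4 does not apply)
  penuki (rule 5 does not apply)
  penuki (rule 6 does not apply)
  giving Tasolar penuki.
If borrowed from Ulneka 'penogi' after the early changes, it would undergo only the recent ones:
  rule 4 (h-loss): no change (penogi)
  rule 5 (unconditioned shift): no change (penogi)
  rule 6 (vowel merger): no change (penogi)
  ⇒ as a loan: penogi
Tasolar 'penuki' matches the inherited outcome exactly, so it is an inherited cognate, not a loan.

inherited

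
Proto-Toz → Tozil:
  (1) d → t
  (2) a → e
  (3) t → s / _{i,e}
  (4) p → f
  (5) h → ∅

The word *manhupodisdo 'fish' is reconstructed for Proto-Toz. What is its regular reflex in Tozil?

menufosisto

Tozil: *manhupodisdo > manhupotisto > menhupotisto > menhuposisto > menhufosisto > menufosisto  (by unconditioned shift, vowel merger, palatalisation, unconditioned shift, h-loss)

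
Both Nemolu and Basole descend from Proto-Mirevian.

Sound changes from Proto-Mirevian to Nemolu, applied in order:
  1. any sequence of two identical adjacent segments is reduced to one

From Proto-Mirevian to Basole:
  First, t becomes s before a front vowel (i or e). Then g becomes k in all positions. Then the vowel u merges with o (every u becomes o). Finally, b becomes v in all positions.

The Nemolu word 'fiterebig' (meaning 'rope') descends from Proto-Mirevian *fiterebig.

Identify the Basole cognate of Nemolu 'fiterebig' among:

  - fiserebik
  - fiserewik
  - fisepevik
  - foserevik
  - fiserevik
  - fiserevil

fiserevik

Basole: *fiterebig
  fiterebig → fiserebig   [palatalisation]
  fiserebig → fiserebik   [unconditioned shift]
  fiserebik (rule 3 does not apply)
  fiserebik → fiserevik   [unconditioned shift]
  giving Basole fiserevik.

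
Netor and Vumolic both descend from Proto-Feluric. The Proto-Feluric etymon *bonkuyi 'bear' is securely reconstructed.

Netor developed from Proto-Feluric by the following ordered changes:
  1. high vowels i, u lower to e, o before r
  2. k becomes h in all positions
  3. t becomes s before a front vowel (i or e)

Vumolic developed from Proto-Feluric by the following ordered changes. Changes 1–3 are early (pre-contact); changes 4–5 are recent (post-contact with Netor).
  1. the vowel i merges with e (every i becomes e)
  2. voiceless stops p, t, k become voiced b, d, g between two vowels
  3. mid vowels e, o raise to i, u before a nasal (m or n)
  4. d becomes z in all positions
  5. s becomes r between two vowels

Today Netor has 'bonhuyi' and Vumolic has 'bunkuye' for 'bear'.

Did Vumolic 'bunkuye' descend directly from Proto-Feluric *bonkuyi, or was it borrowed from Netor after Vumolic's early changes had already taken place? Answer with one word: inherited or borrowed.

If inherited, *bonkuyi would pass through all of Vumolic's changes:
Vumolic: *bonkuyi > bonkuye > bunkuye  (by vowel merger, pre-nasal raising)
If borrowed from Netor 'bonhuyi' after the early changes, it would undergo only the recent ones:
  rule 4 (unconditioned shift): no change (bonhuyi)
  rule 5 (rhotacism): no change (bonhuyi)
  ⇒ as a loan: bonhuyi
Vumolic 'bunkuye' matches the inherited outcome exactly, so it is an inherited cognate, not a loan.

inherited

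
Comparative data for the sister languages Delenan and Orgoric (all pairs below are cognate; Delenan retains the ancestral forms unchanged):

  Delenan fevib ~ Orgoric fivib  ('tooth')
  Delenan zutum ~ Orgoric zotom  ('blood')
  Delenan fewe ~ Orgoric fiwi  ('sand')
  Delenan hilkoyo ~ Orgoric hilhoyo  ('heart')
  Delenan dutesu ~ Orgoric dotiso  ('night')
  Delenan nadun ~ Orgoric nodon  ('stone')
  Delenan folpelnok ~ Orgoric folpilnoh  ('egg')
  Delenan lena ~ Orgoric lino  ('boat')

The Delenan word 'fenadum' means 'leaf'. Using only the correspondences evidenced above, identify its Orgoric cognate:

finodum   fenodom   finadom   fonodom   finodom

finodom

lena ~ lino — Delenan e corresponds to Orgoric i after a consonant, before a nasal.
nadun ~ nodon — Delenan a corresponds to Orgoric o after a consonant, before a consonant other than r, m, n, p, b, f, v.
zutum ~ zotom — Delenan u corresponds to Orgoric o after a consonant, before a nasal.
Applying these to Delenan 'fenadum':
  fenadum → finadum   (e→i after a consonant, before a nasal)
  finadum → finodum   (a→o after a consonant, before a consonant other than r, m, n, p, b, f, v)
  finodum → finodom   (u→o after a consonant, before a nasal)
So the Orgoric cognate is 'finodom'.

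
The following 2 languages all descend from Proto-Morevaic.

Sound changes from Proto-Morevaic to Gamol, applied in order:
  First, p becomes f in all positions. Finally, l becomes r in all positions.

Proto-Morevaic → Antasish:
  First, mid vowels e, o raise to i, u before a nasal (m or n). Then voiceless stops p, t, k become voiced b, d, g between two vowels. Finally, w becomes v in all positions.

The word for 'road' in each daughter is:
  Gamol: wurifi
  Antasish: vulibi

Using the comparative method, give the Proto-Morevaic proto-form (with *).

*wulipi

Position 3: Gamol has r, Antasish has l. Antasish preserves l here (none of its changes turn any other segment into l), so the proto-segment is *l.
Position 5: Gamol has f, Antasish has b. Taking the neighbouring segments as reconstructed: Gamol f could go back to *p or *f; Antasish b could go back to *p or *b — the one source consistent with every daughter is *p.
Continuing position by position gives *wulipi; check it forward:
Gamol: *wulipi
  wulipi → wulifi   [unconditioned shift]
  wulifi → wurifi   [unconditioned shift]
  giving Gamol wurifi.
Antasish: start from *wulipi.
  rule 1: no change — wulipi
  rule 2 (intervocalic voicing): wulipi → wulibi
  rule 3 (unconditioned shift): wulibi → vulibi
  ⇒ Antasish vulibi
No other proto-form is consistent with every reflex, so the reconstruction is *wulipi.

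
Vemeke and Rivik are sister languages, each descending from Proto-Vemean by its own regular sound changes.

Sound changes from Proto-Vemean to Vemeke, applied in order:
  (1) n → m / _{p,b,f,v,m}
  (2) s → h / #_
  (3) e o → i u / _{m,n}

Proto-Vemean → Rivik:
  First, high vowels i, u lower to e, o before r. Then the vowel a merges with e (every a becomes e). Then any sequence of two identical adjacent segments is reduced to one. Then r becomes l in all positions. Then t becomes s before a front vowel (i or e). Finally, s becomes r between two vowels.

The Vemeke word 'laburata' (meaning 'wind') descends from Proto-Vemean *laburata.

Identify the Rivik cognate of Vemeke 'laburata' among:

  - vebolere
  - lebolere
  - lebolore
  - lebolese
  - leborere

Rivik: *laburata > laborata > leborete > lebolete > lebolese > lebolere  (by pre-rhotic lowering, vowel merger, unconditioned shift, palatalisation, rhotacism)
The other candidates each miss or misapply at least one Rivik change.

lebolere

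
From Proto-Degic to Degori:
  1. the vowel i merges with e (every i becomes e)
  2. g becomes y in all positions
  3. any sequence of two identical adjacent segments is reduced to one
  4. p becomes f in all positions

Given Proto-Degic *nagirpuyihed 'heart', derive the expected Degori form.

nayerfuyehed

Degori: start from *nagirpuyihed.
  rule 1 (vowel merger): nagirpuyihed → nagerpuyehed
  rule 2 (unconditioned shift): nagerpuyehed → nayerpuyehed
  rule 3: no change — nayerpuyehed
  rule 4 (unconditioned shift): nayerpuyehed → nayerfuyehed
  ⇒ Degori nayerfuyehed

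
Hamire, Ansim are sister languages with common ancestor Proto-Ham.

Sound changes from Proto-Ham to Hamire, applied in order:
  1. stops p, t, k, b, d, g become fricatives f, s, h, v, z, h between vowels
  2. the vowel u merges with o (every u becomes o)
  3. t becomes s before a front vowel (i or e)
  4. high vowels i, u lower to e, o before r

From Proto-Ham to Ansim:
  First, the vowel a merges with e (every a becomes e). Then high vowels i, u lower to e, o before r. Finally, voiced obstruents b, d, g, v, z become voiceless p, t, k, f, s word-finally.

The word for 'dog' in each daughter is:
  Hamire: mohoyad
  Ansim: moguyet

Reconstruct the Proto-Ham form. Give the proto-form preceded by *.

Position 4: Hamire has o, Ansim has u. Ansim preserves u here (none of its changes turn any other segment into u), so the proto-segment is *u.
Position 3: Hamire has h, Ansim has g. Ansim preserves g here (none of its changes turn any other segment into g), so the proto-segment is *g.
Continuing position by position gives *moguyad; check it forward:
Hamire: *moguyad
  moguyad → mohuyad   [intervocalic lenition]
  mohuyad → mohoyad   [vowel merger]
  mohoyad (rule 3 does not apply)
  mohoyad (rule 4 does not apply)
  giving Hamire mohoyad.
Ansim: *moguyad > moguyed > moguyet  (by vowel merger, final devoicing)
Only *moguyad yields all of Hamire mohoyad, Ansim moguyet.

*moguyad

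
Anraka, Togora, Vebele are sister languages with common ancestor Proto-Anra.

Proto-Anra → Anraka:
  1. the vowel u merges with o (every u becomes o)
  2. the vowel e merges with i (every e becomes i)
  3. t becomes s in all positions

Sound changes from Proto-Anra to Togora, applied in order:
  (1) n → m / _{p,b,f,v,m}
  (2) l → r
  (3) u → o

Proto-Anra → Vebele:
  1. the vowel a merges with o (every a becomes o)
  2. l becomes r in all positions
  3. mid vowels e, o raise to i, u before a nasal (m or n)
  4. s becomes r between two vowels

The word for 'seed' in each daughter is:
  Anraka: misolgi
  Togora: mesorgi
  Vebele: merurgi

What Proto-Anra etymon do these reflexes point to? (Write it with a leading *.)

*mesulgi

Position 4: Anraka has o, Togora has o, Vebele has u. Taking the neighbouring segments as reconstructed: Anraka o could go back to *o or *u; Togora o could go back to *o or *u; Vebele u can only go back to *u — the one source consistent with every daughter is *u.
Position 3: Anraka has s, Togora has s, Vebele has r. Togora preserves s here (none of its changes turn any other segment into s), so the proto-segment is *s.
Position 2: Anraka has i, Togora has e, Vebele has e. Togora preserves e here (none of its changes turn any other segment into e), so the proto-segment is *e.
This points to *mesulgi. Verify forward in each daughter:
Anraka: *mesulgi > mesolgi > misolgi  (by vowel merger, vowel merger)
Togora: *mesulgi
  mesulgi (rule 1 does not apply)
  mesulgi → mesurgi   [unconditioned shift]
  mesurgi → mesorgi   [vowel merger]
  giving Togora mesorgi.
Vebele: start from *mesulgi.
  rule 1: no change — mesulgi
  rule 2 (unconditioned shift): mesulgi → mesurgi
  rule 3: no change — mesurgi
  rule 4 (rhotacism): mesurgi → merurgi
  ⇒ Vebele merurgi
No other proto-form is consistent with every reflex, so the reconstruction is *mesulgi.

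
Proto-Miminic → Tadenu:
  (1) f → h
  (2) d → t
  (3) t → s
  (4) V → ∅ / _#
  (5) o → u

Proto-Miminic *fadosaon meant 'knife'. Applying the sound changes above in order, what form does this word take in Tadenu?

Tadenu: start from *fadosaon.
  rule 1 (unconditioned shift): fadosaon → hadosaon
  rule 2 (unconditioned shift): hadosaon → hatosaon
  rule 3 (unconditioned shift): hatosaon → hasosaon
  rule 4: no change — hasosaon
  rule 5 (vowel merger): hasosaon → hasusaun
  ⇒ Tadenu hasusaun

hasusaun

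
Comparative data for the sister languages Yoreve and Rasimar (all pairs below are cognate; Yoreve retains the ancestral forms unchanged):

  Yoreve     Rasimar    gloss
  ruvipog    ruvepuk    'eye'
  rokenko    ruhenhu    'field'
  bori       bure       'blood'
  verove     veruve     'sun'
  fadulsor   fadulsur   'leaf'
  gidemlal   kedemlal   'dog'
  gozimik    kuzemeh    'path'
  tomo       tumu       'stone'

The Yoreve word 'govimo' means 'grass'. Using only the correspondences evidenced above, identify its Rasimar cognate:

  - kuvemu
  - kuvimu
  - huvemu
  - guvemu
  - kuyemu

kuvemu

gozimik ~ kuzemeh — Yoreve g corresponds to Rasimar k word-initially before a back vowel.
verove ~ veruve — Yoreve o corresponds to Rasimar u after a consonant, before a labial obstruent.
gozimik ~ kuzemeh — Yoreve i corresponds to Rasimar e after a consonant, before a nasal.
rokenko ~ ruhenhu, tomo ~ tumu — Yoreve o corresponds to Rasimar u word-finally.
Applying these to Yoreve 'govimo':
  govimo → kovimo   (g→k word-initially before a back vowel)
  kovimo → kuvimo   (o→u after a consonant, before a labial obstruent)
  kuvimo → kuvemo   (i→e after a consonant, before a nasal)
  kuvemo → kuvemu   (o→u word-finally)
So the Rasimar cognate is 'kuvemu'.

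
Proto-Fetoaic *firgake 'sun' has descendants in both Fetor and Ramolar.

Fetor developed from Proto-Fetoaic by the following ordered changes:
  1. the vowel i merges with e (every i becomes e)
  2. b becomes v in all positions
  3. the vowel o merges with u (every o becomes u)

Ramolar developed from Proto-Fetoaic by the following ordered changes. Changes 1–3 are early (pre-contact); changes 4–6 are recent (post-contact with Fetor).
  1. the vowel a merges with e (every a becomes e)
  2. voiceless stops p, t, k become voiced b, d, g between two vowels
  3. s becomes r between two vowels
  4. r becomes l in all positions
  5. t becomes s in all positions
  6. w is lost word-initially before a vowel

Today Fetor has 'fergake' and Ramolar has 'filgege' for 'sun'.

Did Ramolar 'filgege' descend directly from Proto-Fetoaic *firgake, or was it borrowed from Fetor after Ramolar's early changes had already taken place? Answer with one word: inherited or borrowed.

If inherited, *firgake would pass through all of Ramolar's changes:
Ramolar: *firgake
  firgake → firgeke   [vowel merger]
  firgeke → firgege   [intervocalic voicing]
  firgege (rule 3 does not apply)
  firgege → filgege   [unconditioned shift]
  filgege (rule 5 does not apply)
  filgege (rule 6 does not apply)
  giving Ramolar filgege.
If borrowed from Fetor 'fergake' after the early changes, it would undergo only the recent ones:
  rule 4 (unconditioned shift): fergake → felgake
  rule 5 (unconditioned shift): no change (felgake)
  rule 6 (glide loss): no change (felgake)
  ⇒ as a loan: felgake
Ramolar 'filgege' matches the inherited outcome exactly, so it is an inherited cognate, not a loan.

inherited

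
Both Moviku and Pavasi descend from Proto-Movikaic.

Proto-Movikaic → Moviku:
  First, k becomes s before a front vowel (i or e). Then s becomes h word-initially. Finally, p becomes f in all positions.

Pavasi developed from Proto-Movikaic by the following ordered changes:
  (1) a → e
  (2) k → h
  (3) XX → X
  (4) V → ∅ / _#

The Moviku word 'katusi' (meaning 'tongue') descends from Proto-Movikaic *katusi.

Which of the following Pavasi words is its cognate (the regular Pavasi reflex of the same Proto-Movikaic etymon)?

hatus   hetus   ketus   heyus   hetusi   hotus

hetus

Pavasi: start from *katusi.
  rule 1 (vowel merger): katusi → ketusi
  rule 2 (unconditioned shift): ketusi → hetusi
  rule 3: no change — hetusi
  rule 4 (apocope): hetusi → hetus
  ⇒ Pavasi hetus
Among the options, 'hetus' alone shows every Pavasi change applied in order.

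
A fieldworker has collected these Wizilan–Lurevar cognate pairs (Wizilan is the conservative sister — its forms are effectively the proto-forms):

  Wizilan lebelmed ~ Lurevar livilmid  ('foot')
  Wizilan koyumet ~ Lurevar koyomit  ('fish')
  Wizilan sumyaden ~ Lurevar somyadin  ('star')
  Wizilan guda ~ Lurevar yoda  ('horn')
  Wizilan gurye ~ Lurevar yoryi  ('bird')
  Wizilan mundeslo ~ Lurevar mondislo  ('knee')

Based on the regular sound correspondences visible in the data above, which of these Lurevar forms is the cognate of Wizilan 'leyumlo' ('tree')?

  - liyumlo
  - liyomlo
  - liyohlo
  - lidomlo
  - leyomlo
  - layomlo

liyomlo

lebelmed ~ livilmid, koyumet ~ koyomit — Wizilan e corresponds to Lurevar i after a consonant, before a consonant other than r, m, n, p, b, f, v.
koyumet ~ koyomit, sumyaden ~ somyadin — Wizilan u corresponds to Lurevar o after a consonant, before a nasal.
Applying these to Wizilan 'leyumlo':
  leyumlo → liyumlo   (e→i after a consonant, before a consonant other than r, m, n, p, b, f, v)
  liyumlo → liyomlo   (u→o after a consonant, before a nasal)
So the Lurevar cognate is 'liyomlo'.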